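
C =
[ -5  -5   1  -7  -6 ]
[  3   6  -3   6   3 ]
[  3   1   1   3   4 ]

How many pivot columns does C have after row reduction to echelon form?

Row reduce to echelon form.
R2 ← R2 + (3/5)·R1: [0, 3, -12/5, 9/5, -3/5]
R3 ← R3 + (3/5)·R1: [0, -2, 8/5, -6/5, 2/5]
R3 ← R3 + (2/3)·R2: [0, 0, 0, 0, 0]
Echelon form has 2 nonzero rows, so rank(C) = 2.
Each nonzero row contributes one pivot column: 2 pivot columns.

2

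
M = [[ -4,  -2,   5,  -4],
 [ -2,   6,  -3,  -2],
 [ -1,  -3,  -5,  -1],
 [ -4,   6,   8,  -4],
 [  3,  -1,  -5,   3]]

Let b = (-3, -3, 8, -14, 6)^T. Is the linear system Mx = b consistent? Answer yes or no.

Row reduce the augmented matrix [M | b].
R2 ← R2 − (1/2)·R1: [0, 7, -11/2, 0, -3/2]
R3 ← R3 − (1/4)·R1: [0, -5/2, -25/4, 0, 35/4]
R4 ← R4 − R1: [0, 8, 3, 0, -11]
R5 ← R5 + (3/4)·R1: [0, -5/2, -5/4, 0, 15/4]
R3 ← R3 + (5/14)·R2: [0, 0, -115/14, 0, 115/14]
R4 ← R4 − (8/7)·R2: [0, 0, 65/7, 0, -65/7]
R5 ← R5 + (5/14)·R2: [0, 0, -45/14, 0, 45/14]
R4 ← R4 + (26/23)·R3: [0, 0, 0, 0, 0]
R5 ← R5 − (9/23)·R3: [0, 0, 0, 0, 0]
The echelon form has 3 nonzero rows, and every pivot lies in the first 4 columns, so rank(M) = rank([M|b]) = 3.
The system is consistent.

yes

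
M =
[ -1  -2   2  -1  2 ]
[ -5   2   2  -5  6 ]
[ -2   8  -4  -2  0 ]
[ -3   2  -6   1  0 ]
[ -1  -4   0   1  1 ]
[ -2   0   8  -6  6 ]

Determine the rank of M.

3

Row reduce to echelon form.
R2 ← R2 − (5)·R1: [0, 12, -8, 0, -4]
R3 ← R3 − (2)·R1: [0, 12, -8, 0, -4]
R4 ← R4 − (3)·R1: [0, 8, -12, 4, -6]
R5 ← R5 − R1: [0, -2, -2, 2, -1]
R6 ← R6 − (2)·R1: [0, 4, 4, -4, 2]
R3 ← R3 − R2: [0, 0, 0, 0, 0]
R4 ← R4 − (2/3)·R2: [0, 0, -20/3, 4, -10/3]
R5 ← R5 + (1/6)·R2: [0, 0, -10/3, 2, -5/3]
R6 ← R6 − (1/3)·R2: [0, 0, 20/3, -4, 10/3]
Swap R3 ↔ R4
R5 ← R5 − (1/2)·R3: [0, 0, 0, 0, 0]
R6 ← R6 + R3: [0, 0, 0, 0, 0]
Echelon form has 3 nonzero rows, so rank(M) = 3.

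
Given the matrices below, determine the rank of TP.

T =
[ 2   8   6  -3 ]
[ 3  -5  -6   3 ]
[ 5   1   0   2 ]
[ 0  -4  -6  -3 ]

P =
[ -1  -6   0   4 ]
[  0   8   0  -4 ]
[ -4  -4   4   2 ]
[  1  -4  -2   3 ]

First compute TP:
[[-29,  40,  30, -21],
 [ 24, -46, -30,  29],
 [ -3, -30,  -4,  22],
 [ 21,   4, -18,  -5]]
Now row reduce the product.
R2 ← R2 + (24/29)·R1: [0, -374/29, -150/29, 337/29]
R3 ← R3 − (3/29)·R1: [0, -990/29, -206/29, 701/29]
R4 ← R4 + (21/29)·R1: [0, 956/29, 108/29, -586/29]
R3 ← R3 − (45/17)·R2: [0, 0, 112/17, -112/17]
R4 ← R4 + (478/187)·R2: [0, 0, -1776/187, 1776/187]
R4 ← R4 + (111/77)·R3: [0, 0, 0, 0]
3 nonzero rows, so rank(TP) = 3.

3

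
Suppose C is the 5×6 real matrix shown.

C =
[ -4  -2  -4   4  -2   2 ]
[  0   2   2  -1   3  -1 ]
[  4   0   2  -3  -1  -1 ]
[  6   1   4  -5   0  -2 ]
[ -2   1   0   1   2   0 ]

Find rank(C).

Row reduce to echelon form.
R3 ← R3 + R1: [0, -2, -2, 1, -3, 1]
R4 ← R4 + (3/2)·R1: [0, -2, -2, 1, -3, 1]
R5 ← R5 − (1/2)·R1: [0, 2, 2, -1, 3, -1]
R3 ← R3 + R2: [0, 0, 0, 0, 0, 0]
R4 ← R4 + R2: [0, 0, 0, 0, 0, 0]
R5 ← R5 − R2: [0, 0, 0, 0, 0, 0]
Echelon form has 2 nonzero rows, so rank(C) = 2.

2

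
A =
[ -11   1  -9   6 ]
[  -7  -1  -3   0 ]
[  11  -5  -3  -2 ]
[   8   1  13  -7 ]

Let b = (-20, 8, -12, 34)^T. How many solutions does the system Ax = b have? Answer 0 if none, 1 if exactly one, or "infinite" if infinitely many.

Row reduce the augmented matrix [A | b].
R2 ← R2 − (7/11)·R1: [0, -18/11, 30/11, -42/11, 228/11]
R3 ← R3 + R1: [0, -4, -12, 4, -32]
R4 ← R4 + (8/11)·R1: [0, 19/11, 71/11, -29/11, 214/11]
R3 ← R3 − (22/9)·R2: [0, 0, -56/3, 40/3, -248/3]
R4 ← R4 + (19/18)·R2: [0, 0, 28/3, -20/3, 124/3]
R4 ← R4 + (1/2)·R3: [0, 0, 0, 0, 0]
The echelon form has 3 nonzero rows, and every pivot lies in the first 4 columns, so rank(A) = rank([A|b]) = 3.
The system is consistent.
rank = 3 < 4 unknowns, so there are infinitely many solutions.

infinite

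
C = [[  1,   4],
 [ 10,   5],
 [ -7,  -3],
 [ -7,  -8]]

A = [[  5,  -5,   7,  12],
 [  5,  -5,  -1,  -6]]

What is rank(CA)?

First compute CA:
[[ 25, -25,   3, -12],
 [ 75, -75,  65,  90],
 [-50,  50, -46, -66],
 [-75,  75, -41, -36]]
Now row reduce the product.
R2 ← R2 − (3)·R1: [0, 0, 56, 126]
R3 ← R3 + (2)·R1: [0, 0, -40, -90]
R4 ← R4 + (3)·R1: [0, 0, -32, -72]
R3 ← R3 + (5/7)·R2: [0, 0, 0, 0]
R4 ← R4 + (4/7)·R2: [0, 0, 0, 0]
2 nonzero rows, so rank(CA) = 2.

2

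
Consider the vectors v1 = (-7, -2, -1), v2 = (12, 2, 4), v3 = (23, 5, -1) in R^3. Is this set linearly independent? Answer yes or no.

yes

Form the matrix with these vectors as rows and row reduce.
R2 ← R2 + (12/7)·R1: [0, -10/7, 16/7]
R3 ← R3 + (23/7)·R1: [0, -11/7, -30/7]
R3 ← R3 − (11/10)·R2: [0, 0, -34/5]
3 nonzero rows, so the 3 vectors span a space of dimension 3.
Since 3 = 3, the vectors are linearly independent.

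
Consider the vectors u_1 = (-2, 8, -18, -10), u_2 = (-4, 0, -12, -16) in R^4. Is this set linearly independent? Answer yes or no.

Form the matrix with these vectors as rows and row reduce.
R2 ← R2 − (2)·R1: [0, -16, 24, 4]
2 nonzero rows, so the 2 vectors span a space of dimension 2.
Since 2 = 2, the vectors are linearly independent.

yes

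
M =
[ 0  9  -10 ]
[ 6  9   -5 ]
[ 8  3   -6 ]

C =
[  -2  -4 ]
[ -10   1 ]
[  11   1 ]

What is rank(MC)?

2

First compute MC:
[[-200,  -1],
 [-157, -20],
 [-112, -35]]
Now row reduce the product.
R2 ← R2 − (157/200)·R1: [0, -3843/200]
R3 ← R3 − (14/25)·R1: [0, -861/25]
R3 ← R3 − (328/183)·R2: [0, 0]
2 nonzero rows, so rank(MC) = 2.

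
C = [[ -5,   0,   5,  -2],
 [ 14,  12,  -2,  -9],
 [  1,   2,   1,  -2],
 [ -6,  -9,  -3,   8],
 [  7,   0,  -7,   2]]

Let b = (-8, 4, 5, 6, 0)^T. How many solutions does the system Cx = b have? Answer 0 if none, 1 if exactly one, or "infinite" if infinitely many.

Row reduce the augmented matrix [C | b].
R2 ← R2 + (14/5)·R1: [0, 12, 12, -73/5, -92/5]
R3 ← R3 + (1/5)·R1: [0, 2, 2, -12/5, 17/5]
R4 ← R4 − (6/5)·R1: [0, -9, -9, 52/5, 78/5]
R5 ← R5 + (7/5)·R1: [0, 0, 0, -4/5, -56/5]
R3 ← R3 − (1/6)·R2: [0, 0, 0, 1/30, 97/15]
R4 ← R4 + (3/4)·R2: [0, 0, 0, -11/20, 9/5]
R4 ← R4 + (33/2)·R3: [0, 0, 0, 0, 217/2]
R5 ← R5 + (24)·R3: [0, 0, 0, 0, 144]
R5 ← R5 − (288/217)·R4: [0, 0, 0, 0, 0]
The echelon form has 4 nonzero rows; the last pivot sits in the augmented column, so rank(C) = 3 but rank([C|b]) = 4.
Since the ranks differ, the system is inconsistent.
It has no solutions.

0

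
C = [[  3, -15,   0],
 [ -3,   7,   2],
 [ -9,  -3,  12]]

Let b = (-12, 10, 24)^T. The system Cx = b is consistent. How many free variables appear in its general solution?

Row reduce the augmented matrix [C | b].
R2 ← R2 + R1: [0, -8, 2, -2]
R3 ← R3 + (3)·R1: [0, -48, 12, -12]
R3 ← R3 − (6)·R2: [0, 0, 0, 0]
The echelon form has 2 nonzero rows, and every pivot lies in the first 3 columns, so rank(C) = rank([C|b]) = 2.
The system is consistent.
Free variables = (unknowns) − (rank) = 3 − 2 = 1.

1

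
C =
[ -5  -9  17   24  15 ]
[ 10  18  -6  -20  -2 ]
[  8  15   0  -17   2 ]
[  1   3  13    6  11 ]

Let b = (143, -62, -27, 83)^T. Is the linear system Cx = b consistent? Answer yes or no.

yes

Row reduce the augmented matrix [C | b].
R2 ← R2 + (2)·R1: [0, 0, 28, 28, 28, 224]
R3 ← R3 + (8/5)·R1: [0, 3/5, 136/5, 107/5, 26, 1009/5]
R4 ← R4 + (1/5)·R1: [0, 6/5, 82/5, 54/5, 14, 558/5]
Swap R2 ↔ R3
R4 ← R4 − (2)·R2: [0, 0, -38, -32, -38, -292]
R4 ← R4 + (19/14)·R3: [0, 0, 0, 6, 0, 12]
The echelon form has 4 nonzero rows, and every pivot lies in the first 5 columns, so rank(C) = rank([C|b]) = 4.
The system is consistent.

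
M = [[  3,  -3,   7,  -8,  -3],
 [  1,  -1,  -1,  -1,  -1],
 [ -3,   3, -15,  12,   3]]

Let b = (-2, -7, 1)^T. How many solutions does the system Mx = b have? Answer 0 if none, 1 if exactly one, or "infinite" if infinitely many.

Row reduce the augmented matrix [M | b].
R2 ← R2 − (1/3)·R1: [0, 0, -10/3, 5/3, 0, -19/3]
R3 ← R3 + R1: [0, 0, -8, 4, 0, -1]
R3 ← R3 − (12/5)·R2: [0, 0, 0, 0, 0, 71/5]
The echelon form has 3 nonzero rows; the last pivot sits in the augmented column, so rank(M) = 2 but rank([M|b]) = 3.
Since the ranks differ, the system is inconsistent.
It has no solutions.

0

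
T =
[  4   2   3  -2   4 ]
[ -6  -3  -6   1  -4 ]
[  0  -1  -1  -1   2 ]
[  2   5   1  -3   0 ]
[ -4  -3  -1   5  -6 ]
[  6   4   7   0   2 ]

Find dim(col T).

Row reduce to echelon form.
R2 ← R2 + (3/2)·R1: [0, 0, -3/2, -2, 2]
R4 ← R4 − (1/2)·R1: [0, 4, -1/2, -2, -2]
R5 ← R5 + R1: [0, -1, 2, 3, -2]
R6 ← R6 − (3/2)·R1: [0, 1, 5/2, 3, -4]
Swap R2 ↔ R3
R4 ← R4 + (4)·R2: [0, 0, -9/2, -6, 6]
R5 ← R5 − R2: [0, 0, 3, 4, -4]
R6 ← R6 + R2: [0, 0, 3/2, 2, -2]
R4 ← R4 − (3)·R3: [0, 0, 0, 0, 0]
R5 ← R5 + (2)·R3: [0, 0, 0, 0, 0]
R6 ← R6 + R3: [0, 0, 0, 0, 0]
Echelon form has 3 nonzero rows, so rank(T) = 3.
The column space has dimension equal to the rank: 3.

3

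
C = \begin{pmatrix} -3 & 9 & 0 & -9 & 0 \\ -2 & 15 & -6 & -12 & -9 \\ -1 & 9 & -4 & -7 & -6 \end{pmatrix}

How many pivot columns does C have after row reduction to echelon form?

Row reduce to echelon form.
R2 ← R2 − (2/3)·R1: [0, 9, -6, -6, -9]
R3 ← R3 − (1/3)·R1: [0, 6, -4, -4, -6]
R3 ← R3 − (2/3)·R2: [0, 0, 0, 0, 0]
Echelon form has 2 nonzero rows, so rank(C) = 2.
Each nonzero row contributes one pivot column: 2 pivot columns.

2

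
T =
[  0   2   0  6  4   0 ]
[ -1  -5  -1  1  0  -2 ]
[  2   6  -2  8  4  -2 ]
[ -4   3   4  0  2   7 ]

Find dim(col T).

4

Row reduce to echelon form.
Swap R1 ↔ R2
R3 ← R3 + (2)·R1: [0, -4, -4, 10, 4, -6]
R4 ← R4 − (4)·R1: [0, 23, 8, -4, 2, 15]
R3 ← R3 + (2)·R2: [0, 0, -4, 22, 12, -6]
R4 ← R4 − (23/2)·R2: [0, 0, 8, -73, -44, 15]
R4 ← R4 + (2)·R3: [0, 0, 0, -29, -20, 3]
Echelon form has 4 nonzero rows, so rank(T) = 4.
The column space has dimension equal to the rank: 4.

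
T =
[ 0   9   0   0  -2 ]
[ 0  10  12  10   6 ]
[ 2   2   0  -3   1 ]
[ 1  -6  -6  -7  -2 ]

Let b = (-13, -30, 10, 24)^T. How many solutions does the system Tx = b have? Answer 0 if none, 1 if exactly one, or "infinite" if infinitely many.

infinite

Row reduce the augmented matrix [T | b].
Swap R1 ↔ R3
R4 ← R4 − (1/2)·R1: [0, -7, -6, -11/2, -5/2, 19]
R3 ← R3 − (9/10)·R2: [0, 0, -54/5, -9, -37/5, 14]
R4 ← R4 + (7/10)·R2: [0, 0, 12/5, 3/2, 17/10, -2]
R4 ← R4 + (2/9)·R3: [0, 0, 0, -1/2, 1/18, 10/9]
The echelon form has 4 nonzero rows, and every pivot lies in the first 5 columns, so rank(T) = rank([T|b]) = 4.
The system is consistent.
rank = 4 < 5 unknowns, so there are infinitely many solutions.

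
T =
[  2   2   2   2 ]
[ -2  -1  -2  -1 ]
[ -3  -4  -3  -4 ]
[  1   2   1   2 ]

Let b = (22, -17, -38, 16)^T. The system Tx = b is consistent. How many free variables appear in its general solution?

Row reduce the augmented matrix [T | b].
R2 ← R2 + R1: [0, 1, 0, 1, 5]
R3 ← R3 + (3/2)·R1: [0, -1, 0, -1, -5]
R4 ← R4 − (1/2)·R1: [0, 1, 0, 1, 5]
R3 ← R3 + R2: [0, 0, 0, 0, 0]
R4 ← R4 − R2: [0, 0, 0, 0, 0]
The echelon form has 2 nonzero rows, and every pivot lies in the first 4 columns, so rank(T) = rank([T|b]) = 2.
The system is consistent.
Free variables = (unknowns) − (rank) = 4 − 2 = 2.

2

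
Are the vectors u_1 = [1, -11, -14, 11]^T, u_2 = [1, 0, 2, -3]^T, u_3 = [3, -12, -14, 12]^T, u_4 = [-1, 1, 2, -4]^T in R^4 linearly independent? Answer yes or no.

no

Form the matrix with these vectors as rows and row reduce.
R2 ← R2 − R1: [0, 11, 16, -14]
R3 ← R3 − (3)·R1: [0, 21, 28, -21]
R4 ← R4 + R1: [0, -10, -12, 7]
R3 ← R3 − (21/11)·R2: [0, 0, -28/11, 63/11]
R4 ← R4 + (10/11)·R2: [0, 0, 28/11, -63/11]
R4 ← R4 + R3: [0, 0, 0, 0]
3 nonzero rows, so the 4 vectors span a space of dimension 3.
Since 3 < 4, the vectors are linearly dependent.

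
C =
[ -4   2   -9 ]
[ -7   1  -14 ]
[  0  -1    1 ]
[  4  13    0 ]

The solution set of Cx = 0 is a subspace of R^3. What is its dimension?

Row reduce to echelon form.
R2 ← R2 − (7/4)·R1: [0, -5/2, 7/4]
R4 ← R4 + R1: [0, 15, -9]
R3 ← R3 − (2/5)·R2: [0, 0, 3/10]
R4 ← R4 + (6)·R2: [0, 0, 3/2]
R4 ← R4 − (5)·R3: [0, 0, 0]
3 nonzero rows, so rank(C) = 3.
C has 3 columns; by rank–nullity, nullity = 3 − 3 = 0.

0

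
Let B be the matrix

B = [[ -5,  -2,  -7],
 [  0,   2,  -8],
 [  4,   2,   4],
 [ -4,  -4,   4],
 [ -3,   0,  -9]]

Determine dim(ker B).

Row reduce to echelon form.
R3 ← R3 + (4/5)·R1: [0, 2/5, -8/5]
R4 ← R4 − (4/5)·R1: [0, -12/5, 48/5]
R5 ← R5 − (3/5)·R1: [0, 6/5, -24/5]
R3 ← R3 − (1/5)·R2: [0, 0, 0]
R4 ← R4 + (6/5)·R2: [0, 0, 0]
R5 ← R5 − (3/5)·R2: [0, 0, 0]
2 nonzero rows, so rank(B) = 2.
B has 3 columns; by rank–nullity, nullity = 3 − 2 = 1.

1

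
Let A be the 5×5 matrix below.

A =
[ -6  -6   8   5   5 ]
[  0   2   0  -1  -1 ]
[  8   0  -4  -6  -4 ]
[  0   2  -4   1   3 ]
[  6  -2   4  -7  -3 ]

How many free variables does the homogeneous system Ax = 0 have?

1

Row reduce to echelon form.
R3 ← R3 + (4/3)·R1: [0, -8, 20/3, 2/3, 8/3]
R5 ← R5 + R1: [0, -8, 12, -2, 2]
R3 ← R3 + (4)·R2: [0, 0, 20/3, -10/3, -4/3]
R4 ← R4 − R2: [0, 0, -4, 2, 4]
R5 ← R5 + (4)·R2: [0, 0, 12, -6, -2]
R4 ← R4 + (3/5)·R3: [0, 0, 0, 0, 16/5]
R5 ← R5 − (9/5)·R3: [0, 0, 0, 0, 2/5]
R5 ← R5 − (1/8)·R4: [0, 0, 0, 0, 0]
4 nonzero rows, so rank(A) = 4.
A has 5 columns; by rank–nullity, nullity = 5 − 4 = 1.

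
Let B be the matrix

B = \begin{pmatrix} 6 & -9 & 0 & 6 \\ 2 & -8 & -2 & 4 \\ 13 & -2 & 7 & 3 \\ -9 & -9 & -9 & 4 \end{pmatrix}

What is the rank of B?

3

Row reduce to echelon form.
R2 ← R2 − (1/3)·R1: [0, -5, -2, 2]
R3 ← R3 − (13/6)·R1: [0, 35/2, 7, -10]
R4 ← R4 + (3/2)·R1: [0, -45/2, -9, 13]
R3 ← R3 + (7/2)·R2: [0, 0, 0, -3]
R4 ← R4 − (9/2)·R2: [0, 0, 0, 4]
R4 ← R4 + (4/3)·R3: [0, 0, 0, 0]
Echelon form has 3 nonzero rows, so rank(B) = 3.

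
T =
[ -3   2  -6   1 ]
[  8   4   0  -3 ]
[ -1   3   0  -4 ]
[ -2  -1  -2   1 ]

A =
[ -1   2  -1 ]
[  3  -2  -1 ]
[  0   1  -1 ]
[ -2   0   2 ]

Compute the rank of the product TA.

First compute TA:
[[  7, -16,   9],
 [ 10,   8, -18],
 [ 18,  -8, -10],
 [ -3,  -4,   7]]
Now row reduce the product.
R2 ← R2 − (10/7)·R1: [0, 216/7, -216/7]
R3 ← R3 − (18/7)·R1: [0, 232/7, -232/7]
R4 ← R4 + (3/7)·R1: [0, -76/7, 76/7]
R3 ← R3 − (29/27)·R2: [0, 0, 0]
R4 ← R4 + (19/54)·R2: [0, 0, 0]
2 nonzero rows, so rank(TA) = 2.

2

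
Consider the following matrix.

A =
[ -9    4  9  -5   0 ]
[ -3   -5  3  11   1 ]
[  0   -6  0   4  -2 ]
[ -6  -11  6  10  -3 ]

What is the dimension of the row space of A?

Row reduce to echelon form.
R2 ← R2 − (1/3)·R1: [0, -19/3, 0, 38/3, 1]
R4 ← R4 − (2/3)·R1: [0, -41/3, 0, 40/3, -3]
R3 ← R3 − (18/19)·R2: [0, 0, 0, -8, -56/19]
R4 ← R4 − (41/19)·R2: [0, 0, 0, -14, -98/19]
R4 ← R4 − (7/4)·R3: [0, 0, 0, 0, 0]
Echelon form has 3 nonzero rows, so rank(A) = 3.
The row space has dimension equal to the rank: 3.

3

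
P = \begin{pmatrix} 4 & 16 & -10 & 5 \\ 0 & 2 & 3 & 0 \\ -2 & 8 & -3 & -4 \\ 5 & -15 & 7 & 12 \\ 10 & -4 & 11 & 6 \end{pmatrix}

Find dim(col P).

Row reduce to echelon form.
R3 ← R3 + (1/2)·R1: [0, 16, -8, -3/2]
R4 ← R4 − (5/4)·R1: [0, -35, 39/2, 23/4]
R5 ← R5 − (5/2)·R1: [0, -44, 36, -13/2]
R3 ← R3 − (8)·R2: [0, 0, -32, -3/2]
R4 ← R4 + (35/2)·R2: [0, 0, 72, 23/4]
R5 ← R5 + (22)·R2: [0, 0, 102, -13/2]
R4 ← R4 + (9/4)·R3: [0, 0, 0, 19/8]
R5 ← R5 + (51/16)·R3: [0, 0, 0, -361/32]
R5 ← R5 + (19/4)·R4: [0, 0, 0, 0]
Echelon form has 4 nonzero rows, so rank(P) = 4.
The column space has dimension equal to the rank: 4.

4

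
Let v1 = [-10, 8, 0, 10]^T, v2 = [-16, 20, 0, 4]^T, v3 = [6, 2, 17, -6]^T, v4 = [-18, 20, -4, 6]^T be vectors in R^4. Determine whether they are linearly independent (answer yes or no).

no

Form the matrix with these vectors as rows and row reduce.
R2 ← R2 − (8/5)·R1: [0, 36/5, 0, -12]
R3 ← R3 + (3/5)·R1: [0, 34/5, 17, 0]
R4 ← R4 − (9/5)·R1: [0, 28/5, -4, -12]
R3 ← R3 − (17/18)·R2: [0, 0, 17, 34/3]
R4 ← R4 − (7/9)·R2: [0, 0, -4, -8/3]
R4 ← R4 + (4/17)·R3: [0, 0, 0, 0]
3 nonzero rows, so the 4 vectors span a space of dimension 3.
Since 3 < 4, the vectors are linearly dependent.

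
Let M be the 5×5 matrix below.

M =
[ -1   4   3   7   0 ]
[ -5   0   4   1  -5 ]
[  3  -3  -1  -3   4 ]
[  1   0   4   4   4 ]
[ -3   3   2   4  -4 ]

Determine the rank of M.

4

Row reduce to echelon form.
R2 ← R2 − (5)·R1: [0, -20, -11, -34, -5]
R3 ← R3 + (3)·R1: [0, 9, 8, 18, 4]
R4 ← R4 + R1: [0, 4, 7, 11, 4]
R5 ← R5 − (3)·R1: [0, -9, -7, -17, -4]
R3 ← R3 + (9/20)·R2: [0, 0, 61/20, 27/10, 7/4]
R4 ← R4 + (1/5)·R2: [0, 0, 24/5, 21/5, 3]
R5 ← R5 − (9/20)·R2: [0, 0, -41/20, -17/10, -7/4]
R4 ← R4 − (96/61)·R3: [0, 0, 0, -3/61, 15/61]
R5 ← R5 + (41/61)·R3: [0, 0, 0, 7/61, -35/61]
R5 ← R5 + (7/3)·R4: [0, 0, 0, 0, 0]
Echelon form has 4 nonzero rows, so rank(M) = 4.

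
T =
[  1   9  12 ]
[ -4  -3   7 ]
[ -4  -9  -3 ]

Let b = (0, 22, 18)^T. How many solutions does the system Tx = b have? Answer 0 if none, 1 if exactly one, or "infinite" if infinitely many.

Row reduce the augmented matrix [T | b].
R2 ← R2 + (4)·R1: [0, 33, 55, 22]
R3 ← R3 + (4)·R1: [0, 27, 45, 18]
R3 ← R3 − (9/11)·R2: [0, 0, 0, 0]
The echelon form has 2 nonzero rows, and every pivot lies in the first 3 columns, so rank(T) = rank([T|b]) = 2.
The system is consistent.
rank = 2 < 3 unknowns, so there are infinitely many solutions.

infinite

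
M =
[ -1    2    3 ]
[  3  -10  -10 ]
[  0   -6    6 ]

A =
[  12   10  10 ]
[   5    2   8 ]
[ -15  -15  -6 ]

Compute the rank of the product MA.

3

First compute MA:
[[-47, -51, -12],
 [136, 160,  10],
 [-120, -102, -84]]
Now row reduce the product.
R2 ← R2 + (136/47)·R1: [0, 584/47, -1162/47]
R3 ← R3 − (120/47)·R1: [0, 1326/47, -2508/47]
R3 ← R3 − (663/292)·R2: [0, 0, 405/146]
3 nonzero rows, so rank(MA) = 3.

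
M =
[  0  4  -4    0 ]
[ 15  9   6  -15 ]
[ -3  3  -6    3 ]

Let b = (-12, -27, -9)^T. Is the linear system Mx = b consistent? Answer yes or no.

Row reduce the augmented matrix [M | b].
Swap R1 ↔ R2
R3 ← R3 + (1/5)·R1: [0, 24/5, -24/5, 0, -72/5]
R3 ← R3 − (6/5)·R2: [0, 0, 0, 0, 0]
The echelon form has 2 nonzero rows, and every pivot lies in the first 4 columns, so rank(M) = rank([M|b]) = 2.
The system is consistent.

yes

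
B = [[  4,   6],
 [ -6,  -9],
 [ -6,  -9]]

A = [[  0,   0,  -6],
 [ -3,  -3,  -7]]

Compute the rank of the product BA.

1

First compute BA:
[[-18, -18, -66],
 [ 27,  27,  99],
 [ 27,  27,  99]]
Now row reduce the product.
R2 ← R2 + (3/2)·R1: [0, 0, 0]
R3 ← R3 + (3/2)·R1: [0, 0, 0]
1 nonzero row, so rank(BA) = 1.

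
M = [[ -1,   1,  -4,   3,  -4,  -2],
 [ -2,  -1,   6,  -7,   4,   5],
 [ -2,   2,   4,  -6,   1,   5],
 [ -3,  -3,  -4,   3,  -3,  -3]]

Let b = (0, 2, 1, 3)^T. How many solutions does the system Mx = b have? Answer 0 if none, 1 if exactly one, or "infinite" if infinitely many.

0

Row reduce the augmented matrix [M | b].
R2 ← R2 − (2)·R1: [0, -3, 14, -13, 12, 9, 2]
R3 ← R3 − (2)·R1: [0, 0, 12, -12, 9, 9, 1]
R4 ← R4 − (3)·R1: [0, -6, 8, -6, 9, 3, 3]
R4 ← R4 − (2)·R2: [0, 0, -20, 20, -15, -15, -1]
R4 ← R4 + (5/3)·R3: [0, 0, 0, 0, 0, 0, 2/3]
The echelon form has 4 nonzero rows; the last pivot sits in the augmented column, so rank(M) = 3 but rank([M|b]) = 4.
Since the ranks differ, the system is inconsistent.
It has no solutions.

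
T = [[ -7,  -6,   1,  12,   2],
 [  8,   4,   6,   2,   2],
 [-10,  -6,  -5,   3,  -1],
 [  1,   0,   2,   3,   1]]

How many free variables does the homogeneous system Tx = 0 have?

3

Row reduce to echelon form.
R2 ← R2 + (8/7)·R1: [0, -20/7, 50/7, 110/7, 30/7]
R3 ← R3 − (10/7)·R1: [0, 18/7, -45/7, -99/7, -27/7]
R4 ← R4 + (1/7)·R1: [0, -6/7, 15/7, 33/7, 9/7]
R3 ← R3 + (9/10)·R2: [0, 0, 0, 0, 0]
R4 ← R4 − (3/10)·R2: [0, 0, 0, 0, 0]
2 nonzero rows, so rank(T) = 2.
T has 5 columns; by rank–nullity, nullity = 5 − 2 = 3.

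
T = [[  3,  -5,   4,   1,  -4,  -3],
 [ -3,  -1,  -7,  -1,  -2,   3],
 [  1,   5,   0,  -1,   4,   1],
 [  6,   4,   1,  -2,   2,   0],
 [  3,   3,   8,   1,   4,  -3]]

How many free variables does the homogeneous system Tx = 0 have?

3

Row reduce to echelon form.
R2 ← R2 + R1: [0, -6, -3, 0, -6, 0]
R3 ← R3 − (1/3)·R1: [0, 20/3, -4/3, -4/3, 16/3, 2]
R4 ← R4 − (2)·R1: [0, 14, -7, -4, 10, 6]
R5 ← R5 − R1: [0, 8, 4, 0, 8, 0]
R3 ← R3 + (10/9)·R2: [0, 0, -14/3, -4/3, -4/3, 2]
R4 ← R4 + (7/3)·R2: [0, 0, -14, -4, -4, 6]
R5 ← R5 + (4/3)·R2: [0, 0, 0, 0, 0, 0]
R4 ← R4 − (3)·R3: [0, 0, 0, 0, 0, 0]
3 nonzero rows, so rank(T) = 3.
T has 6 columns; by rank–nullity, nullity = 6 − 3 = 3.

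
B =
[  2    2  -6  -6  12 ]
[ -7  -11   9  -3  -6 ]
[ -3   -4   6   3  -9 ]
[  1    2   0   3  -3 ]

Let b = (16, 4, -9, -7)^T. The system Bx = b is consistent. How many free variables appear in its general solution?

Row reduce the augmented matrix [B | b].
R2 ← R2 + (7/2)·R1: [0, -4, -12, -24, 36, 60]
R3 ← R3 + (3/2)·R1: [0, -1, -3, -6, 9, 15]
R4 ← R4 − (1/2)·R1: [0, 1, 3, 6, -9, -15]
R3 ← R3 − (1/4)·R2: [0, 0, 0, 0, 0, 0]
R4 ← R4 + (1/4)·R2: [0, 0, 0, 0, 0, 0]
The echelon form has 2 nonzero rows, and every pivot lies in the first 5 columns, so rank(B) = rank([B|b]) = 2.
The system is consistent.
Free variables = (unknowns) − (rank) = 5 − 2 = 3.

3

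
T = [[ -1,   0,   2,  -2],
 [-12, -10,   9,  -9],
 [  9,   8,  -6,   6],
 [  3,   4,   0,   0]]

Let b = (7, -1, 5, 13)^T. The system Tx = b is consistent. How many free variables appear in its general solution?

Row reduce the augmented matrix [T | b].
R2 ← R2 − (12)·R1: [0, -10, -15, 15, -85]
R3 ← R3 + (9)·R1: [0, 8, 12, -12, 68]
R4 ← R4 + (3)·R1: [0, 4, 6, -6, 34]
R3 ← R3 + (4/5)·R2: [0, 0, 0, 0, 0]
R4 ← R4 + (2/5)·R2: [0, 0, 0, 0, 0]
The echelon form has 2 nonzero rows, and every pivot lies in the first 4 columns, so rank(T) = rank([T|b]) = 2.
The system is consistent.
Free variables = (unknowns) − (rank) = 4 − 2 = 2.

2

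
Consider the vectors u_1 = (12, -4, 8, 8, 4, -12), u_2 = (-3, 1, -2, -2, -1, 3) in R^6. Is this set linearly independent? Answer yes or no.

Form the matrix with these vectors as rows and row reduce.
R2 ← R2 + (1/4)·R1: [0, 0, 0, 0, 0, 0]
1 nonzero row, so the 2 vectors span a space of dimension 1.
Since 1 < 2, the vectors are linearly dependent.

no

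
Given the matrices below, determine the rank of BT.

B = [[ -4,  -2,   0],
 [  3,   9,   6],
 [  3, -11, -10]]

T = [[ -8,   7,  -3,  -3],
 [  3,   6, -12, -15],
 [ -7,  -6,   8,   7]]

First compute BT:
[[ 26, -40,  36,  42],
 [-39,  39, -69, -102],
 [ 13,  15,  43,  86]]
Now row reduce the product.
R2 ← R2 + (3/2)·R1: [0, -21, -15, -39]
R3 ← R3 − (1/2)·R1: [0, 35, 25, 65]
R3 ← R3 + (5/3)·R2: [0, 0, 0, 0]
2 nonzero rows, so rank(BT) = 2.

2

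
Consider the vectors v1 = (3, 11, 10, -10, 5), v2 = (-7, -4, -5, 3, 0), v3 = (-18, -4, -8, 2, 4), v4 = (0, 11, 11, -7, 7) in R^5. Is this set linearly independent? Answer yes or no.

yes

Form the matrix with these vectors as rows and row reduce.
R2 ← R2 + (7/3)·R1: [0, 65/3, 55/3, -61/3, 35/3]
R3 ← R3 + (6)·R1: [0, 62, 52, -58, 34]
R3 ← R3 − (186/65)·R2: [0, 0, -6/13, 12/65, 8/13]
R4 ← R4 − (33/65)·R2: [0, 0, 22/13, 216/65, 14/13]
R4 ← R4 + (11/3)·R3: [0, 0, 0, 4, 10/3]
4 nonzero rows, so the 4 vectors span a space of dimension 4.
Since 4 = 4, the vectors are linearly independent.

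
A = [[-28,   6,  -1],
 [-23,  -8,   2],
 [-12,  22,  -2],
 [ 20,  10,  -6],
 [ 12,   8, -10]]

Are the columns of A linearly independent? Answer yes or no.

yes

Row reduce A to echelon form.
R2 ← R2 − (23/28)·R1: [0, -181/14, 79/28]
R3 ← R3 − (3/7)·R1: [0, 136/7, -11/7]
R4 ← R4 + (5/7)·R1: [0, 100/7, -47/7]
R5 ← R5 + (3/7)·R1: [0, 74/7, -73/7]
R3 ← R3 + (272/181)·R2: [0, 0, 483/181]
R4 ← R4 + (200/181)·R2: [0, 0, -651/181]
R5 ← R5 + (148/181)·R2: [0, 0, -1470/181]
R4 ← R4 + (31/23)·R3: [0, 0, 0]
R5 ← R5 + (70/23)·R3: [0, 0, 0]
3 pivots among 3 columns.
Every column is a pivot column, so the columns are linearly independent.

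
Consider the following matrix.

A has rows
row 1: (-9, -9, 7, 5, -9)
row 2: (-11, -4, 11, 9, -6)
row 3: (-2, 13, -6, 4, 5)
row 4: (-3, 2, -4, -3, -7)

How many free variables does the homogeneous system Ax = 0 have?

Row reduce to echelon form.
R2 ← R2 − (11/9)·R1: [0, 7, 22/9, 26/9, 5]
R3 ← R3 − (2/9)·R1: [0, 15, -68/9, 26/9, 7]
R4 ← R4 − (1/3)·R1: [0, 5, -19/3, -14/3, -4]
R3 ← R3 − (15/7)·R2: [0, 0, -806/63, -208/63, -26/7]
R4 ← R4 − (5/7)·R2: [0, 0, -509/63, -424/63, -53/7]
R4 ← R4 − (509/806)·R3: [0, 0, 0, -144/31, -162/31]
4 nonzero rows, so rank(A) = 4.
A has 5 columns; by rank–nullity, nullity = 5 − 4 = 1.

1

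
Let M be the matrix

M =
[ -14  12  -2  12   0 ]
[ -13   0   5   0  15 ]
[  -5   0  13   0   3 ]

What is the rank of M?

3

Row reduce to echelon form.
R2 ← R2 − (13/14)·R1: [0, -78/7, 48/7, -78/7, 15]
R3 ← R3 − (5/14)·R1: [0, -30/7, 96/7, -30/7, 3]
R3 ← R3 − (5/13)·R2: [0, 0, 144/13, 0, -36/13]
Echelon form has 3 nonzero rows, so rank(M) = 3.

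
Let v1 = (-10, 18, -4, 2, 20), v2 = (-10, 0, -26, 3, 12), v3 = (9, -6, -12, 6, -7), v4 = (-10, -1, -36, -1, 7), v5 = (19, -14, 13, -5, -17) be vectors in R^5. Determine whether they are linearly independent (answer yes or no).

yes

Form the matrix with these vectors as rows and row reduce.
R2 ← R2 − R1: [0, -18, -22, 1, -8]
R3 ← R3 + (9/10)·R1: [0, 51/5, -78/5, 39/5, 11]
R4 ← R4 − R1: [0, -19, -32, -3, -13]
R5 ← R5 + (19/10)·R1: [0, 101/5, 27/5, -6/5, 21]
R3 ← R3 + (17/30)·R2: [0, 0, -421/15, 251/30, 97/15]
R4 ← R4 − (19/18)·R2: [0, 0, -79/9, -73/18, -41/9]
R5 ← R5 + (101/90)·R2: [0, 0, -868/45, -7/90, 541/45]
R4 ← R4 − (395/1263)·R3: [0, 0, 0, -2809/421, -8308/1263]
R5 ← R5 − (868/1263)·R3: [0, 0, 0, -4907/842, 9571/1263]
R5 ← R5 − (4907/5618)·R4: [0, 0, 0, 0, 112277/8427]
5 nonzero rows, so the 5 vectors span a space of dimension 5.
Since 5 = 5, the vectors are linearly independent.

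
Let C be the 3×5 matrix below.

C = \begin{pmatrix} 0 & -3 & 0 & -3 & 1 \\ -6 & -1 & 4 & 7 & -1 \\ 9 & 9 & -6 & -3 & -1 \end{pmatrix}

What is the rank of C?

Row reduce to echelon form.
Swap R1 ↔ R2
R3 ← R3 + (3/2)·R1: [0, 15/2, 0, 15/2, -5/2]
R3 ← R3 + (5/2)·R2: [0, 0, 0, 0, 0]
Echelon form has 2 nonzero rows, so rank(C) = 2.

2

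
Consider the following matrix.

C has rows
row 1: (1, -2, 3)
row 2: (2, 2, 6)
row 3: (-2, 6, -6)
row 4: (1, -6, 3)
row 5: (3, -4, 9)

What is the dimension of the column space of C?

Row reduce to echelon form.
R2 ← R2 − (2)·R1: [0, 6, 0]
R3 ← R3 + (2)·R1: [0, 2, 0]
R4 ← R4 − R1: [0, -4, 0]
R5 ← R5 − (3)·R1: [0, 2, 0]
R3 ← R3 − (1/3)·R2: [0, 0, 0]
R4 ← R4 + (2/3)·R2: [0, 0, 0]
R5 ← R5 − (1/3)·R2: [0, 0, 0]
Echelon form has 2 nonzero rows, so rank(C) = 2.
The column space has dimension equal to the rank: 2.

2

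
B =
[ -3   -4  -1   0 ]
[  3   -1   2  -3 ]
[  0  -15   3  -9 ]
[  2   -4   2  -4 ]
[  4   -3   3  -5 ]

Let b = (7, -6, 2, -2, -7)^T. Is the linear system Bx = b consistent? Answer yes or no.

Row reduce the augmented matrix [B | b].
R2 ← R2 + R1: [0, -5, 1, -3, 1]
R4 ← R4 + (2/3)·R1: [0, -20/3, 4/3, -4, 8/3]
R5 ← R5 + (4/3)·R1: [0, -25/3, 5/3, -5, 7/3]
R3 ← R3 − (3)·R2: [0, 0, 0, 0, -1]
R4 ← R4 − (4/3)·R2: [0, 0, 0, 0, 4/3]
R5 ← R5 − (5/3)·R2: [0, 0, 0, 0, 2/3]
R4 ← R4 + (4/3)·R3: [0, 0, 0, 0, 0]
R5 ← R5 + (2/3)·R3: [0, 0, 0, 0, 0]
The echelon form has 3 nonzero rows; the last pivot sits in the augmented column, so rank(B) = 2 but rank([B|b]) = 3.
Since the ranks differ, the system is inconsistent.

no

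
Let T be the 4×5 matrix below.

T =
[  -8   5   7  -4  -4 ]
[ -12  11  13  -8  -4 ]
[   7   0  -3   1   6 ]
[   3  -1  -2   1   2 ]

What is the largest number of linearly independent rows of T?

Row reduce to echelon form.
R2 ← R2 − (3/2)·R1: [0, 7/2, 5/2, -2, 2]
R3 ← R3 + (7/8)·R1: [0, 35/8, 25/8, -5/2, 5/2]
R4 ← R4 + (3/8)·R1: [0, 7/8, 5/8, -1/2, 1/2]
R3 ← R3 − (5/4)·R2: [0, 0, 0, 0, 0]
R4 ← R4 − (1/4)·R2: [0, 0, 0, 0, 0]
Echelon form has 2 nonzero rows, so rank(T) = 2.
The rank gives the maximum number of linearly independent rows: 2.

2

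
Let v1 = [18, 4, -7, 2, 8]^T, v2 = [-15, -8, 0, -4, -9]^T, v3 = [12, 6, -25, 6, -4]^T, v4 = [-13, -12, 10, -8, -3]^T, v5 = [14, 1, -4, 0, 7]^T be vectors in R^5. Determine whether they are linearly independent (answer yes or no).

no

Form the matrix with these vectors as rows and row reduce.
R2 ← R2 + (5/6)·R1: [0, -14/3, -35/6, -7/3, -7/3]
R3 ← R3 − (2/3)·R1: [0, 10/3, -61/3, 14/3, -28/3]
R4 ← R4 + (13/18)·R1: [0, -82/9, 89/18, -59/9, 25/9]
R5 ← R5 − (7/9)·R1: [0, -19/9, 13/9, -14/9, 7/9]
R3 ← R3 + (5/7)·R2: [0, 0, -49/2, 3, -11]
R4 ← R4 − (41/21)·R2: [0, 0, 49/3, -2, 22/3]
R5 ← R5 − (19/42)·R2: [0, 0, 49/12, -1/2, 11/6]
R4 ← R4 + (2/3)·R3: [0, 0, 0, 0, 0]
R5 ← R5 + (1/6)·R3: [0, 0, 0, 0, 0]
3 nonzero rows, so the 5 vectors span a space of dimension 3.
Since 3 < 5, the vectors are linearly dependent.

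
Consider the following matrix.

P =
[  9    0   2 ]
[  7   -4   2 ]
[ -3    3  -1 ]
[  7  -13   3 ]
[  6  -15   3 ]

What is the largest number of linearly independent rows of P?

2

Row reduce to echelon form.
R2 ← R2 − (7/9)·R1: [0, -4, 4/9]
R3 ← R3 + (1/3)·R1: [0, 3, -1/3]
R4 ← R4 − (7/9)·R1: [0, -13, 13/9]
R5 ← R5 − (2/3)·R1: [0, -15, 5/3]
R3 ← R3 + (3/4)·R2: [0, 0, 0]
R4 ← R4 − (13/4)·R2: [0, 0, 0]
R5 ← R5 − (15/4)·R2: [0, 0, 0]
Echelon form has 2 nonzero rows, so rank(P) = 2.
The rank gives the maximum number of linearly independent rows: 2.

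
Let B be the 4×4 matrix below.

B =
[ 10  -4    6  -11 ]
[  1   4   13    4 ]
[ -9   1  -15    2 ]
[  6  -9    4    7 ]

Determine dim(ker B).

0

Row reduce to echelon form.
R2 ← R2 − (1/10)·R1: [0, 22/5, 62/5, 51/10]
R3 ← R3 + (9/10)·R1: [0, -13/5, -48/5, -79/10]
R4 ← R4 − (3/5)·R1: [0, -33/5, 2/5, 68/5]
R3 ← R3 + (13/22)·R2: [0, 0, -25/11, -215/44]
R4 ← R4 + (3/2)·R2: [0, 0, 19, 85/4]
R4 ← R4 + (209/25)·R3: [0, 0, 0, -98/5]
4 nonzero rows, so rank(B) = 4.
B has 4 columns; by rank–nullity, nullity = 4 − 4 = 0.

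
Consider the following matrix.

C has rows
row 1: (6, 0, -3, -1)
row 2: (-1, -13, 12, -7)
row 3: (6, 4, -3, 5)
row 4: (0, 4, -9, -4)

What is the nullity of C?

Row reduce to echelon form.
R2 ← R2 + (1/6)·R1: [0, -13, 23/2, -43/6]
R3 ← R3 − R1: [0, 4, 0, 6]
R3 ← R3 + (4/13)·R2: [0, 0, 46/13, 148/39]
R4 ← R4 + (4/13)·R2: [0, 0, -71/13, -242/39]
R4 ← R4 + (71/46)·R3: [0, 0, 0, -8/23]
4 nonzero rows, so rank(C) = 4.
C has 4 columns; by rank–nullity, nullity = 4 − 4 = 0.

0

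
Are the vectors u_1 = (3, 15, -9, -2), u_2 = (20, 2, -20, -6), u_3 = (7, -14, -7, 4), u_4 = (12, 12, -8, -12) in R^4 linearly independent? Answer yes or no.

Form the matrix with these vectors as rows and row reduce.
R2 ← R2 − (20/3)·R1: [0, -98, 40, 22/3]
R3 ← R3 − (7/3)·R1: [0, -49, 14, 26/3]
R4 ← R4 − (4)·R1: [0, -48, 28, -4]
R3 ← R3 − (1/2)·R2: [0, 0, -6, 5]
R4 ← R4 − (24/49)·R2: [0, 0, 412/49, -372/49]
R4 ← R4 + (206/147)·R3: [0, 0, 0, -86/147]
4 nonzero rows, so the 4 vectors span a space of dimension 4.
Since 4 = 4, the vectors are linearly independent.

yes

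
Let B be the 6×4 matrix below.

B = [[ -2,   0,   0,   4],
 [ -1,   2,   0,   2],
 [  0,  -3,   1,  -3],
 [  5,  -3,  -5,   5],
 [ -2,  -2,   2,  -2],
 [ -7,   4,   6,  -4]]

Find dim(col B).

3

Row reduce to echelon form.
R2 ← R2 − (1/2)·R1: [0, 2, 0, 0]
R4 ← R4 + (5/2)·R1: [0, -3, -5, 15]
R5 ← R5 − R1: [0, -2, 2, -6]
R6 ← R6 − (7/2)·R1: [0, 4, 6, -18]
R3 ← R3 + (3/2)·R2: [0, 0, 1, -3]
R4 ← R4 + (3/2)·R2: [0, 0, -5, 15]
R5 ← R5 + R2: [0, 0, 2, -6]
R6 ← R6 − (2)·R2: [0, 0, 6, -18]
R4 ← R4 + (5)·R3: [0, 0, 0, 0]
R5 ← R5 − (2)·R3: [0, 0, 0, 0]
R6 ← R6 − (6)·R3: [0, 0, 0, 0]
Echelon form has 3 nonzero rows, so rank(B) = 3.
The column space has dimension equal to the rank: 3.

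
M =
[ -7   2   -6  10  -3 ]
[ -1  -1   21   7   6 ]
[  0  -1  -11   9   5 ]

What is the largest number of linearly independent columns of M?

Row reduce to echelon form.
R2 ← R2 − (1/7)·R1: [0, -9/7, 153/7, 39/7, 45/7]
R3 ← R3 − (7/9)·R2: [0, 0, -28, 14/3, 0]
Echelon form has 3 nonzero rows, so rank(M) = 3.
The rank gives the maximum number of linearly independent columns: 3.

3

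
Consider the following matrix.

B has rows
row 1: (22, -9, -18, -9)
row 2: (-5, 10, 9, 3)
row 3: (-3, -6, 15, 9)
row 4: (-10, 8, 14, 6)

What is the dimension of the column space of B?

Row reduce to echelon form.
R2 ← R2 + (5/22)·R1: [0, 175/22, 54/11, 21/22]
R3 ← R3 + (3/22)·R1: [0, -159/22, 138/11, 171/22]
R4 ← R4 + (5/11)·R1: [0, 43/11, 64/11, 21/11]
R3 ← R3 + (159/175)·R2: [0, 0, 2976/175, 216/25]
R4 ← R4 − (86/175)·R2: [0, 0, 596/175, 36/25]
R4 ← R4 − (149/744)·R3: [0, 0, 0, -9/31]
Echelon form has 4 nonzero rows, so rank(B) = 4.
The column space has dimension equal to the rank: 4.

4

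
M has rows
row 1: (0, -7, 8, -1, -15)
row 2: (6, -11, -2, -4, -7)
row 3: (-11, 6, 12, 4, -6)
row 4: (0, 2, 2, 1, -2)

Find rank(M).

3

Row reduce to echelon form.
Swap R1 ↔ R2
R3 ← R3 + (11/6)·R1: [0, -85/6, 25/3, -10/3, -113/6]
R3 ← R3 − (85/42)·R2: [0, 0, -55/7, -55/42, 242/21]
R4 ← R4 + (2/7)·R2: [0, 0, 30/7, 5/7, -44/7]
R4 ← R4 + (6/11)·R3: [0, 0, 0, 0, 0]
Echelon form has 3 nonzero rows, so rank(M) = 3.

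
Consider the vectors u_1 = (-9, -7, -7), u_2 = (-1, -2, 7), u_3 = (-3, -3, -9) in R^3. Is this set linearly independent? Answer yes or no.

yes

Form the matrix with these vectors as rows and row reduce.
R2 ← R2 − (1/9)·R1: [0, -11/9, 70/9]
R3 ← R3 − (1/3)·R1: [0, -2/3, -20/3]
R3 ← R3 − (6/11)·R2: [0, 0, -120/11]
3 nonzero rows, so the 3 vectors span a space of dimension 3.
Since 3 = 3, the vectors are linearly independent.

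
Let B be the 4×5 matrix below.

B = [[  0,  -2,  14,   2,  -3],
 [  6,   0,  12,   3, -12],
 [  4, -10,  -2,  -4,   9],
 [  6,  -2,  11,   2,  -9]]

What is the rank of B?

3

Row reduce to echelon form.
Swap R1 ↔ R2
R3 ← R3 − (2/3)·R1: [0, -10, -10, -6, 17]
R4 ← R4 − R1: [0, -2, -1, -1, 3]
R3 ← R3 − (5)·R2: [0, 0, -80, -16, 32]
R4 ← R4 − R2: [0, 0, -15, -3, 6]
R4 ← R4 − (3/16)·R3: [0, 0, 0, 0, 0]
Echelon form has 3 nonzero rows, so rank(B) = 3.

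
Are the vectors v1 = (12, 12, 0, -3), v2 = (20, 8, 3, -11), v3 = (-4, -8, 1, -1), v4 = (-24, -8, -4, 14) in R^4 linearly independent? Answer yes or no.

Form the matrix with these vectors as rows and row reduce.
R2 ← R2 − (5/3)·R1: [0, -12, 3, -6]
R3 ← R3 + (1/3)·R1: [0, -4, 1, -2]
R4 ← R4 + (2)·R1: [0, 16, -4, 8]
R3 ← R3 − (1/3)·R2: [0, 0, 0, 0]
R4 ← R4 + (4/3)·R2: [0, 0, 0, 0]
2 nonzero rows, so the 4 vectors span a space of dimension 2.
Since 2 < 4, the vectors are linearly dependent.

no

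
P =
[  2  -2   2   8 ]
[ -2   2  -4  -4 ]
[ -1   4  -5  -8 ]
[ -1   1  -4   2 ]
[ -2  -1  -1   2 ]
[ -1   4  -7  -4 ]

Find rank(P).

Row reduce to echelon form.
R2 ← R2 + R1: [0, 0, -2, 4]
R3 ← R3 + (1/2)·R1: [0, 3, -4, -4]
R4 ← R4 + (1/2)·R1: [0, 0, -3, 6]
R5 ← R5 + R1: [0, -3, 1, 10]
R6 ← R6 + (1/2)·R1: [0, 3, -6, 0]
Swap R2 ↔ R3
R5 ← R5 + R2: [0, 0, -3, 6]
R6 ← R6 − R2: [0, 0, -2, 4]
R4 ← R4 − (3/2)·R3: [0, 0, 0, 0]
R5 ← R5 − (3/2)·R3: [0, 0, 0, 0]
R6 ← R6 − R3: [0, 0, 0, 0]
Echelon form has 3 nonzero rows, so rank(P) = 3.

3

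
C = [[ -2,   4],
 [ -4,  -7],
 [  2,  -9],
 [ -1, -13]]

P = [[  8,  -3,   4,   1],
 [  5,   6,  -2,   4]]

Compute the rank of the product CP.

2

First compute CP:
[[  4,  30, -16,  14],
 [-67, -30,  -2, -32],
 [-29, -60,  26, -34],
 [-73, -75,  22, -53]]
Now row reduce the product.
R2 ← R2 + (67/4)·R1: [0, 945/2, -270, 405/2]
R3 ← R3 + (29/4)·R1: [0, 315/2, -90, 135/2]
R4 ← R4 + (73/4)·R1: [0, 945/2, -270, 405/2]
R3 ← R3 − (1/3)·R2: [0, 0, 0, 0]
R4 ← R4 − R2: [0, 0, 0, 0]
2 nonzero rows, so rank(CP) = 2.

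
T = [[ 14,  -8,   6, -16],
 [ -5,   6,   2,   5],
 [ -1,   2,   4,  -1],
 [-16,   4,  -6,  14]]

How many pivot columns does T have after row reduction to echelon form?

3

Row reduce to echelon form.
R2 ← R2 + (5/14)·R1: [0, 22/7, 29/7, -5/7]
R3 ← R3 + (1/14)·R1: [0, 10/7, 31/7, -15/7]
R4 ← R4 + (8/7)·R1: [0, -36/7, 6/7, -30/7]
R3 ← R3 − (5/11)·R2: [0, 0, 28/11, -20/11]
R4 ← R4 + (18/11)·R2: [0, 0, 84/11, -60/11]
R4 ← R4 − (3)·R3: [0, 0, 0, 0]
Echelon form has 3 nonzero rows, so rank(T) = 3.
Each nonzero row contributes one pivot column: 3 pivot columns.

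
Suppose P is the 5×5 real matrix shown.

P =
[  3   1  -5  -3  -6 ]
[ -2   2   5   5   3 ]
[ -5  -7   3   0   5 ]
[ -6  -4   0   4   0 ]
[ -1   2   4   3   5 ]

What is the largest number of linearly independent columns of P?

4

Row reduce to echelon form.
R2 ← R2 + (2/3)·R1: [0, 8/3, 5/3, 3, -1]
R3 ← R3 + (5/3)·R1: [0, -16/3, -16/3, -5, -5]
R4 ← R4 + (2)·R1: [0, -2, -10, -2, -12]
R5 ← R5 + (1/3)·R1: [0, 7/3, 7/3, 2, 3]
R3 ← R3 + (2)·R2: [0, 0, -2, 1, -7]
R4 ← R4 + (3/4)·R2: [0, 0, -35/4, 1/4, -51/4]
R5 ← R5 − (7/8)·R2: [0, 0, 7/8, -5/8, 31/8]
R4 ← R4 − (35/8)·R3: [0, 0, 0, -33/8, 143/8]
R5 ← R5 + (7/16)·R3: [0, 0, 0, -3/16, 13/16]
R5 ← R5 − (1/22)·R4: [0, 0, 0, 0, 0]
Echelon form has 4 nonzero rows, so rank(P) = 4.
The rank gives the maximum number of linearly independent columns: 4.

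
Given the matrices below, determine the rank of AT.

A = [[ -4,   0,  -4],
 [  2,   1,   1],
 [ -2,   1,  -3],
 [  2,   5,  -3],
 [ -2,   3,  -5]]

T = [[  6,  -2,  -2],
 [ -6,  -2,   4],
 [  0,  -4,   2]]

First compute AT:
[[-24,  24,   0],
 [  6, -10,   2],
 [-18,  14,   2],
 [-18,  -2,  10],
 [-30,  18,   6]]
Now row reduce the product.
R2 ← R2 + (1/4)·R1: [0, -4, 2]
R3 ← R3 − (3/4)·R1: [0, -4, 2]
R4 ← R4 − (3/4)·R1: [0, -20, 10]
R5 ← R5 − (5/4)·R1: [0, -12, 6]
R3 ← R3 − R2: [0, 0, 0]
R4 ← R4 − (5)·R2: [0, 0, 0]
R5 ← R5 − (3)·R2: [0, 0, 0]
2 nonzero rows, so rank(AT) = 2.

2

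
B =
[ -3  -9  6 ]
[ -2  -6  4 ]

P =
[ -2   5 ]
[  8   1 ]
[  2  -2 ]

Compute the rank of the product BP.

1

First compute BP:
[[-54, -36],
 [-36, -24]]
Now row reduce the product.
R2 ← R2 − (2/3)·R1: [0, 0]
1 nonzero row, so rank(BP) = 1.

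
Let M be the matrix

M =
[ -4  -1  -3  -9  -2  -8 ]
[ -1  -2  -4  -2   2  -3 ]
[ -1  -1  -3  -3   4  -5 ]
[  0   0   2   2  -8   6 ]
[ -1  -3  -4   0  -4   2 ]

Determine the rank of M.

Row reduce to echelon form.
R2 ← R2 − (1/4)·R1: [0, -7/4, -13/4, 1/4, 5/2, -1]
R3 ← R3 − (1/4)·R1: [0, -3/4, -9/4, -3/4, 9/2, -3]
R5 ← R5 − (1/4)·R1: [0, -11/4, -13/4, 9/4, -7/2, 4]
R3 ← R3 − (3/7)·R2: [0, 0, -6/7, -6/7, 24/7, -18/7]
R5 ← R5 − (11/7)·R2: [0, 0, 13/7, 13/7, -52/7, 39/7]
R4 ← R4 + (7/3)·R3: [0, 0, 0, 0, 0, 0]
R5 ← R5 + (13/6)·R3: [0, 0, 0, 0, 0, 0]
Echelon form has 3 nonzero rows, so rank(M) = 3.

3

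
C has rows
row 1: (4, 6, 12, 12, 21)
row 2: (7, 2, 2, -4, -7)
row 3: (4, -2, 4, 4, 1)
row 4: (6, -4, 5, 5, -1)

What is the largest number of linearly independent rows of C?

3

Row reduce to echelon form.
R2 ← R2 − (7/4)·R1: [0, -17/2, -19, -25, -175/4]
R3 ← R3 − R1: [0, -8, -8, -8, -20]
R4 ← R4 − (3/2)·R1: [0, -13, -13, -13, -65/2]
R3 ← R3 − (16/17)·R2: [0, 0, 168/17, 264/17, 360/17]
R4 ← R4 − (26/17)·R2: [0, 0, 273/17, 429/17, 585/17]
R4 ← R4 − (13/8)·R3: [0, 0, 0, 0, 0]
Echelon form has 3 nonzero rows, so rank(C) = 3.
The rank gives the maximum number of linearly independent rows: 3.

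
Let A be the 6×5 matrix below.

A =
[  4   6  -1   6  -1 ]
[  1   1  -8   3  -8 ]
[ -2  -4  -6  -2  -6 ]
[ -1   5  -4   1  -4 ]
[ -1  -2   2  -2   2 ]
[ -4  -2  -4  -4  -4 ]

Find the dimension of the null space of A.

1

Row reduce to echelon form.
R2 ← R2 − (1/4)·R1: [0, -1/2, -31/4, 3/2, -31/4]
R3 ← R3 + (1/2)·R1: [0, -1, -13/2, 1, -13/2]
R4 ← R4 + (1/4)·R1: [0, 13/2, -17/4, 5/2, -17/4]
R5 ← R5 + (1/4)·R1: [0, -1/2, 7/4, -1/2, 7/4]
R6 ← R6 + R1: [0, 4, -5, 2, -5]
R3 ← R3 − (2)·R2: [0, 0, 9, -2, 9]
R4 ← R4 + (13)·R2: [0, 0, -105, 22, -105]
R5 ← R5 − R2: [0, 0, 19/2, -2, 19/2]
R6 ← R6 + (8)·R2: [0, 0, -67, 14, -67]
R4 ← R4 + (35/3)·R3: [0, 0, 0, -4/3, 0]
R5 ← R5 − (19/18)·R3: [0, 0, 0, 1/9, 0]
R6 ← R6 + (67/9)·R3: [0, 0, 0, -8/9, 0]
R5 ← R5 + (1/12)·R4: [0, 0, 0, 0, 0]
R6 ← R6 − (2/3)·R4: [0, 0, 0, 0, 0]
4 nonzero rows, so rank(A) = 4.
A has 5 columns; by rank–nullity, nullity = 5 − 4 = 1.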